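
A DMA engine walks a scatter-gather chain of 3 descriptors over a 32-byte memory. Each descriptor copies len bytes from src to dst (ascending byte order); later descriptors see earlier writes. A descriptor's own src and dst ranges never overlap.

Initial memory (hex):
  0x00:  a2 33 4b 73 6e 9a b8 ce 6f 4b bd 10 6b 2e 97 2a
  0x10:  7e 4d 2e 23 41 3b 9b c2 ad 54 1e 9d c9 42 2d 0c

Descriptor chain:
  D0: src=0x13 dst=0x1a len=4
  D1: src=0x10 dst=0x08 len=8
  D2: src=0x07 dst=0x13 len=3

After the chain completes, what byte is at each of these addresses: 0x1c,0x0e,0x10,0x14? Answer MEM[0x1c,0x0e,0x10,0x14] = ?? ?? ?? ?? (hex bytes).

  after D0: wrote 4B at 0x1a = 23413b9b
  after D1: wrote 8B at 0x08 = 7e4d2e23413b9bc2
  after D2: wrote 3B at 0x13 = ce7e4d
query mem[0x1c]=0x3b, mem[0x0e]=0x9b, mem[0x10]=0x7e, mem[0x14]=0x7e

MEM[0x1c,0x0e,0x10,0x14] = 3b 9b 7e 7e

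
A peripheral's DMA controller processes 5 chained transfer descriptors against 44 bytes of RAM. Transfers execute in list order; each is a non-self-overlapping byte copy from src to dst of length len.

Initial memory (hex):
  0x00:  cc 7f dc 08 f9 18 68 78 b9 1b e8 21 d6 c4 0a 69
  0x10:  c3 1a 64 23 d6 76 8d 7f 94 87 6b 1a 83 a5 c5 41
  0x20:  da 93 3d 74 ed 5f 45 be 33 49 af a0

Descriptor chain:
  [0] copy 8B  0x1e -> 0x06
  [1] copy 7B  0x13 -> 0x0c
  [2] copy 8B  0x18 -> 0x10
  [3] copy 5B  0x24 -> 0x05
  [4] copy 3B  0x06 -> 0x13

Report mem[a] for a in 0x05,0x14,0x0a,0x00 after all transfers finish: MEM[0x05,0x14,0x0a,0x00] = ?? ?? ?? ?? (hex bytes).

  after D0: wrote 8B at 0x06 = c541da933d74ed5f
  after D1: wrote 7B at 0x0c = 23d6768d7f9487
  after D2: wrote 8B at 0x10 = 94876b1a83a5c541
  after D3: wrote 5B at 0x05 = ed5f45be33
  after D4: wrote 3B at 0x13 = 5f45be
query mem[0x05]=0xed, mem[0x14]=0x45, mem[0x0a]=0x3d, mem[0x00]=0xcc

MEM[0x05,0x14,0x0a,0x00] = ed 45 3d cc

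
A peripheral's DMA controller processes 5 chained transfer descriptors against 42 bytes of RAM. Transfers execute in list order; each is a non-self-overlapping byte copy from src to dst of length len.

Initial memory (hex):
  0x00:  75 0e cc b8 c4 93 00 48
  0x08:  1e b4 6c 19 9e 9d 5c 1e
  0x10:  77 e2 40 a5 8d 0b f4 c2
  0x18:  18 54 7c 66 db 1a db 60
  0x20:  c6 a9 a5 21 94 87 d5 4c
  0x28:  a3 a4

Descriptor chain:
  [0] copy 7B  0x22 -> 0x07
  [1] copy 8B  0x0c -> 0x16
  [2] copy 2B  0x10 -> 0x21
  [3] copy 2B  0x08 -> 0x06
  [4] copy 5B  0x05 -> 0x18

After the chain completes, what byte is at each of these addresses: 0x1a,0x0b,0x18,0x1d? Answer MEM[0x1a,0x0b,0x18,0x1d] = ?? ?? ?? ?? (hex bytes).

[0] 0x22->0x07 len=7 : a5 21 94 87 d5 4c a3
[1] 0x0c->0x16 len=8 : 4c a3 5c 1e 77 e2 40 a5
[2] 0x10->0x21 len=2 : 77 e2
[3] 0x08->0x06 len=2 : 21 94
[4] 0x05->0x18 len=5 : 93 21 94 21 94
query mem[0x1a]=0x94, mem[0x0b]=0xd5, mem[0x18]=0x93, mem[0x1d]=0xa5

MEM[0x1a,0x0b,0x18,0x1d] = 94 d5 93 a5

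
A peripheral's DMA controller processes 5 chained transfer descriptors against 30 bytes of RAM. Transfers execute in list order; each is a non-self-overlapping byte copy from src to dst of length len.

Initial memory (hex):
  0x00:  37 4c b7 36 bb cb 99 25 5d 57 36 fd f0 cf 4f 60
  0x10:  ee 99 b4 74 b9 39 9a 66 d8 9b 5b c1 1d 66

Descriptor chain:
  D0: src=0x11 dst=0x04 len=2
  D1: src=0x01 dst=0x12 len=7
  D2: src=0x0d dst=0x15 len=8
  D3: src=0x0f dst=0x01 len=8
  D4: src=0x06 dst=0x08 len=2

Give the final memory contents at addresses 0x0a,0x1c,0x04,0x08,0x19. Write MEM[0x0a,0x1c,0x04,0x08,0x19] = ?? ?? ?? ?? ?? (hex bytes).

MEM[0x0a,0x1c,0x04,0x08,0x19] = 36 36 4c 36 99

D0: mem[0x04..0x05] <- [99 b4]
D1: mem[0x12..0x18] <- [4c b7 36 99 b4 99 25]
D2: mem[0x15..0x1c] <- [cf 4f 60 ee 99 4c b7 36]
D3: mem[0x01..0x08] <- [60 ee 99 4c b7 36 cf 4f]
D4: mem[0x08..0x09] <- [36 cf]
query mem[0x0a]=0x36, mem[0x1c]=0x36, mem[0x04]=0x4c, mem[0x08]=0x36, mem[0x19]=0x99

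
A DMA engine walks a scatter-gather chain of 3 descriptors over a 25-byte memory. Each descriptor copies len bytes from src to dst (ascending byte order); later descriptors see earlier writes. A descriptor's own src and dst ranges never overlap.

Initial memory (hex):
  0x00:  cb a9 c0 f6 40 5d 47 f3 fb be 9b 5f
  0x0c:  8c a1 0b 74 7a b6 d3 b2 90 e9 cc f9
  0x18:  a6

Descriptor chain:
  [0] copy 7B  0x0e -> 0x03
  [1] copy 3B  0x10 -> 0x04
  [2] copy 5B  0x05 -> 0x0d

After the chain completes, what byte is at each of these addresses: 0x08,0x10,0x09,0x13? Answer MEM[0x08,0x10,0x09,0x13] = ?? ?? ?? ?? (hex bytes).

[0] 0x0e->0x03 len=7 : 0b 74 7a b6 d3 b2 90
[1] 0x10->0x04 len=3 : 7a b6 d3
[2] 0x05->0x0d len=5 : b6 d3 d3 b2 90
query mem[0x08]=0xb2, mem[0x10]=0xb2, mem[0x09]=0x90, mem[0x13]=0xb2

MEM[0x08,0x10,0x09,0x13] = b2 b2 90 b2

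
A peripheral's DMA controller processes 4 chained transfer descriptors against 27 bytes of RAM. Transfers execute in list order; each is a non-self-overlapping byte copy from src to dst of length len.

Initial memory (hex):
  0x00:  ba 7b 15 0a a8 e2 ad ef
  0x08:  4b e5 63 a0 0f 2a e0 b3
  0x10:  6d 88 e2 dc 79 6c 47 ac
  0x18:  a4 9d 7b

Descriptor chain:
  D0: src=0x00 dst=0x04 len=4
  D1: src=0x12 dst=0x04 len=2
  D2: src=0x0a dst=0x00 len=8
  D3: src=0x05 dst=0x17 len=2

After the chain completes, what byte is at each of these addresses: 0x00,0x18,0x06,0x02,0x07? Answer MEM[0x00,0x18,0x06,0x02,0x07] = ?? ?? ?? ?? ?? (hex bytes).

#0 dst[0x04+4] := {0xba,0x7b,0x15,0x0a}
#1 dst[0x04+2] := {0xe2,0xdc}
#2 dst[0x00+8] := {0x63,0xa0,0x0f,0x2a,0xe0,0xb3,0x6d,0x88}
#3 dst[0x17+2] := {0xb3,0x6d}
query mem[0x00]=0x63, mem[0x18]=0x6d, mem[0x06]=0x6d, mem[0x02]=0x0f, mem[0x07]=0x88

MEM[0x00,0x18,0x06,0x02,0x07] = 63 6d 6d 0f 88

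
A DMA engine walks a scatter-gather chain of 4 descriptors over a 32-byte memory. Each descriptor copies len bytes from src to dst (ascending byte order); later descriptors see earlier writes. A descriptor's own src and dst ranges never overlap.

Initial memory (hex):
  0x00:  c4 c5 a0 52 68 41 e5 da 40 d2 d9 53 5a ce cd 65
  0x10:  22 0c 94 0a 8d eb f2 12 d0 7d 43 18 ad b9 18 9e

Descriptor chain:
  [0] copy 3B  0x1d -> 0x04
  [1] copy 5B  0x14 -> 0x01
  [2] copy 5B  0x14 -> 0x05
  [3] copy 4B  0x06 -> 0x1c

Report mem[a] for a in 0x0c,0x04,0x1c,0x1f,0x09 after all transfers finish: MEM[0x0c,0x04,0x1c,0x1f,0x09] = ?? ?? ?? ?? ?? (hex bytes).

D0: mem[0x04..0x06] <- [b9 18 9e]
D1: mem[0x01..0x05] <- [8d eb f2 12 d0]
D2: mem[0x05..0x09] <- [8d eb f2 12 d0]
D3: mem[0x1c..0x1f] <- [eb f2 12 d0]
query mem[0x0c]=0x5a, mem[0x04]=0x12, mem[0x1c]=0xeb, mem[0x1f]=0xd0, mem[0x09]=0xd0

MEM[0x0c,0x04,0x1c,0x1f,0x09] = 5a 12 eb d0 d0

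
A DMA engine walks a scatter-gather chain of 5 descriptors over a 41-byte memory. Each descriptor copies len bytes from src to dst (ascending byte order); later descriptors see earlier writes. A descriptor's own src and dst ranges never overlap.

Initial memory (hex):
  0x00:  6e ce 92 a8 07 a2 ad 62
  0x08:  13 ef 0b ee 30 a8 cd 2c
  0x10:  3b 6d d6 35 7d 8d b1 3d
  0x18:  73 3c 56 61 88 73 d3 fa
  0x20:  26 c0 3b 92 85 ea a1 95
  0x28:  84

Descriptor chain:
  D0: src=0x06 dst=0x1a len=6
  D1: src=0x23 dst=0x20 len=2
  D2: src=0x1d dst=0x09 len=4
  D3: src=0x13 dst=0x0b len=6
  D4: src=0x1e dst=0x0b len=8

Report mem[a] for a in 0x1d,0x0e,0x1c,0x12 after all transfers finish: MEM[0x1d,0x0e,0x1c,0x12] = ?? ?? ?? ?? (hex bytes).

  after D0: wrote 6B at 0x1a = ad6213ef0bee
  after D1: wrote 2B at 0x20 = 9285
  after D2: wrote 4B at 0x09 = ef0bee92
  after D3: wrote 6B at 0x0b = 357d8db13d73
  after D4: wrote 8B at 0x0b = 0bee92853b9285ea
query mem[0x1d]=0xef, mem[0x0e]=0x85, mem[0x1c]=0x13, mem[0x12]=0xea

MEM[0x1d,0x0e,0x1c,0x12] = ef 85 13 ea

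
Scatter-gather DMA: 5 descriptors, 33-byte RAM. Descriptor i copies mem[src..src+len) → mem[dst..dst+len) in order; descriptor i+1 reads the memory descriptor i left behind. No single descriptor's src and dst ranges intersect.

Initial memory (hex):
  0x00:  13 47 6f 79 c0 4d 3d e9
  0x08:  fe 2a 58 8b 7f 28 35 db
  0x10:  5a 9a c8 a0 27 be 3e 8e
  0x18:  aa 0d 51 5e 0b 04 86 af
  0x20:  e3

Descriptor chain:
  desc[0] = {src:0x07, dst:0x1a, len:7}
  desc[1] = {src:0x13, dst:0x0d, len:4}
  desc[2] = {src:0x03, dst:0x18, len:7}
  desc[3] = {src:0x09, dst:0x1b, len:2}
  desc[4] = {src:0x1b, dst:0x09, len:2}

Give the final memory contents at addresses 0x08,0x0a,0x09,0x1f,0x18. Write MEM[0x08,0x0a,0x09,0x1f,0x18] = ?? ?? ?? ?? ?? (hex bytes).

MEM[0x08,0x0a,0x09,0x1f,0x18] = fe 58 2a 7f 79

  after D0: wrote 7B at 0x1a = e9fe2a588b7f28
  after D1: wrote 4B at 0x0d = a027be3e
  after D2: wrote 7B at 0x18 = 79c04d3de9fe2a
  after D3: wrote 2B at 0x1b = 2a58
  after D4: wrote 2B at 0x09 = 2a58
query mem[0x08]=0xfe, mem[0x0a]=0x58, mem[0x09]=0x2a, mem[0x1f]=0x7f, mem[0x18]=0x79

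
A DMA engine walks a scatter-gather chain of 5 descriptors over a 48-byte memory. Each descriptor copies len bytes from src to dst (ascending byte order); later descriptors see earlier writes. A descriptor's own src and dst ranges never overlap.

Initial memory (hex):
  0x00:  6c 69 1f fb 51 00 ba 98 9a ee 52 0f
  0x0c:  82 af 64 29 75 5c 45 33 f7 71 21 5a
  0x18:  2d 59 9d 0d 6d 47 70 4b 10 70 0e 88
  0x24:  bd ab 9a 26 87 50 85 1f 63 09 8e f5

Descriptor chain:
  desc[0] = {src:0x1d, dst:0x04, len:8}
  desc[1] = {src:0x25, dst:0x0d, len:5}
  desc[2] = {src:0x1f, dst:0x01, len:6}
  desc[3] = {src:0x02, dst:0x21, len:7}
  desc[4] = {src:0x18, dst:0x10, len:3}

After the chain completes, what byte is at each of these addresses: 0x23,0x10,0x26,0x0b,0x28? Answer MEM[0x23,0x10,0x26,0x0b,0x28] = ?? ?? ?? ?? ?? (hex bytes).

MEM[0x23,0x10,0x26,0x0b,0x28] = 0e 2d 10 bd 87

D0: mem[0x04..0x0b] <- [47 70 4b 10 70 0e 88 bd]
D1: mem[0x0d..0x11] <- [ab 9a 26 87 50]
D2: mem[0x01..0x06] <- [4b 10 70 0e 88 bd]
D3: mem[0x21..0x27] <- [10 70 0e 88 bd 10 70]
D4: mem[0x10..0x12] <- [2d 59 9d]
query mem[0x23]=0x0e, mem[0x10]=0x2d, mem[0x26]=0x10, mem[0x0b]=0xbd, mem[0x28]=0x87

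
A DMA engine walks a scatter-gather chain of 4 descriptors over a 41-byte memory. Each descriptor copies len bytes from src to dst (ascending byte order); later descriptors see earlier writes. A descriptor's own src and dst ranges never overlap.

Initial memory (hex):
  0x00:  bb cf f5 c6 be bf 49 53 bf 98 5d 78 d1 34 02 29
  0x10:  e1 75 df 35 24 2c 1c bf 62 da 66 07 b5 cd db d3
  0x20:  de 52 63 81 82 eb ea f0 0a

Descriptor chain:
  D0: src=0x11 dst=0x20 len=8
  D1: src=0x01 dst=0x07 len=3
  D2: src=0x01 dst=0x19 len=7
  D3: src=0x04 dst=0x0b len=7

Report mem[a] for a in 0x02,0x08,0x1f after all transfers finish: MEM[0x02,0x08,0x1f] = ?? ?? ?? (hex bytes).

MEM[0x02,0x08,0x1f] = f5 f5 cf

D0: mem[0x20..0x27] <- [75 df 35 24 2c 1c bf 62]
D1: mem[0x07..0x09] <- [cf f5 c6]
D2: mem[0x19..0x1f] <- [cf f5 c6 be bf 49 cf]
D3: mem[0x0b..0x11] <- [be bf 49 cf f5 c6 5d]
query mem[0x02]=0xf5, mem[0x08]=0xf5, mem[0x1f]=0xcf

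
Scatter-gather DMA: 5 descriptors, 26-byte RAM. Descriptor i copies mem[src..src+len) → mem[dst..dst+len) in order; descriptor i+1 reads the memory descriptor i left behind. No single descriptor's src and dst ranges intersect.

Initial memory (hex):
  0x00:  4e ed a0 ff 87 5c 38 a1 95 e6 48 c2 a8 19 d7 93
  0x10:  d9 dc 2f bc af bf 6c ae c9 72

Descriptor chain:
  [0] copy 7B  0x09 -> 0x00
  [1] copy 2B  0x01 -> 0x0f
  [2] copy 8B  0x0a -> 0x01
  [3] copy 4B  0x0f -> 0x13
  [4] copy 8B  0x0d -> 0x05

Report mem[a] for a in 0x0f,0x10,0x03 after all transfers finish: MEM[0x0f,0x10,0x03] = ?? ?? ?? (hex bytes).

MEM[0x0f,0x10,0x03] = 48 c2 a8

  after D0: wrote 7B at 0x00 = e648c2a819d793
  after D1: wrote 2B at 0x0f = 48c2
  after D2: wrote 8B at 0x01 = 48c2a819d748c2dc
  after D3: wrote 4B at 0x13 = 48c2dc2f
  after D4: wrote 8B at 0x05 = 19d748c2dc2f48c2
query mem[0x0f]=0x48, mem[0x10]=0xc2, mem[0x03]=0xa8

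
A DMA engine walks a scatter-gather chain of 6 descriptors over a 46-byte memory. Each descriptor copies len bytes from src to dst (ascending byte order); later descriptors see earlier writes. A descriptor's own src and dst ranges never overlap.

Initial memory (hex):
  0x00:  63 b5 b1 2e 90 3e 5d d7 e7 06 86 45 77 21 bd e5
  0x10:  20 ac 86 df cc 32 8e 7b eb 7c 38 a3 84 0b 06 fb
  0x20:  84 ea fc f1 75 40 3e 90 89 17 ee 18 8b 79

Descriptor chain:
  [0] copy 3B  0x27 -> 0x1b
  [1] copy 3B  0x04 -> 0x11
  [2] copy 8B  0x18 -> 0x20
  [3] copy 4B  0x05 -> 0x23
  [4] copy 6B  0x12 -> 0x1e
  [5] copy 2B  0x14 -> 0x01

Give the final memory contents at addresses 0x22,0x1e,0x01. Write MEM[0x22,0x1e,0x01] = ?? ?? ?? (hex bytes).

#0 dst[0x1b+3] := {0x90,0x89,0x17}
#1 dst[0x11+3] := {0x90,0x3e,0x5d}
#2 dst[0x20+8] := {0xeb,0x7c,0x38,0x90,0x89,0x17,0x06,0xfb}
#3 dst[0x23+4] := {0x3e,0x5d,0xd7,0xe7}
#4 dst[0x1e+6] := {0x3e,0x5d,0xcc,0x32,0x8e,0x7b}
#5 dst[0x01+2] := {0xcc,0x32}
query mem[0x22]=0x8e, mem[0x1e]=0x3e, mem[0x01]=0xcc

MEM[0x22,0x1e,0x01] = 8e 3e cc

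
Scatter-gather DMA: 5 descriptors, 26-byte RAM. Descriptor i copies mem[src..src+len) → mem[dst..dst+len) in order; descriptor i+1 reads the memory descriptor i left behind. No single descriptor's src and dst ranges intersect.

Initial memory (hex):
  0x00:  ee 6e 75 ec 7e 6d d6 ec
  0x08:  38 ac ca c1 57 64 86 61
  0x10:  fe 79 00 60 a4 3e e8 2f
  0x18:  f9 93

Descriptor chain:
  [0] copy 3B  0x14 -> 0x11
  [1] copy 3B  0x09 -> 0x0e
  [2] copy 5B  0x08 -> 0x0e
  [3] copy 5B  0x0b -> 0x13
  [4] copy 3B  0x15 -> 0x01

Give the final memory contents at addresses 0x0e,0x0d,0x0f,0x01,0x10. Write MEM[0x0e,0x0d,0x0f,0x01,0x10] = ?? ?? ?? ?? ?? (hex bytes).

MEM[0x0e,0x0d,0x0f,0x01,0x10] = 38 64 ac 64 ca

[0] 0x14->0x11 len=3 : a4 3e e8
[1] 0x09->0x0e len=3 : ac ca c1
[2] 0x08->0x0e len=5 : 38 ac ca c1 57
[3] 0x0b->0x13 len=5 : c1 57 64 38 ac
[4] 0x15->0x01 len=3 : 64 38 ac
query mem[0x0e]=0x38, mem[0x0d]=0x64, mem[0x0f]=0xac, mem[0x01]=0x64, mem[0x10]=0xca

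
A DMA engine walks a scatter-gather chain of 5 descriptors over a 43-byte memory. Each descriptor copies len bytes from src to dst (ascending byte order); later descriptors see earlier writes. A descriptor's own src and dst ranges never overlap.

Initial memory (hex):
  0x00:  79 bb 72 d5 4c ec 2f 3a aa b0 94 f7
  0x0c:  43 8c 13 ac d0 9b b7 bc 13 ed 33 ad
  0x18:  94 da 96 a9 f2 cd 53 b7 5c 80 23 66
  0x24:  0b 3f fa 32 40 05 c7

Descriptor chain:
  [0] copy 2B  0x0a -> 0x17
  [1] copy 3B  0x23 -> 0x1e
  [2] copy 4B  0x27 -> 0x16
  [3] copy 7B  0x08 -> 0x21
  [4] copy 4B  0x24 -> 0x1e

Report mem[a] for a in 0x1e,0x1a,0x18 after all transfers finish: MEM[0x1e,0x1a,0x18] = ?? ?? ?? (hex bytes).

MEM[0x1e,0x1a,0x18] = f7 96 05

[0] 0x0a->0x17 len=2 : 94 f7
[1] 0x23->0x1e len=3 : 66 0b 3f
[2] 0x27->0x16 len=4 : 32 40 05 c7
[3] 0x08->0x21 len=7 : aa b0 94 f7 43 8c 13
[4] 0x24->0x1e len=4 : f7 43 8c 13
query mem[0x1e]=0xf7, mem[0x1a]=0x96, mem[0x18]=0x05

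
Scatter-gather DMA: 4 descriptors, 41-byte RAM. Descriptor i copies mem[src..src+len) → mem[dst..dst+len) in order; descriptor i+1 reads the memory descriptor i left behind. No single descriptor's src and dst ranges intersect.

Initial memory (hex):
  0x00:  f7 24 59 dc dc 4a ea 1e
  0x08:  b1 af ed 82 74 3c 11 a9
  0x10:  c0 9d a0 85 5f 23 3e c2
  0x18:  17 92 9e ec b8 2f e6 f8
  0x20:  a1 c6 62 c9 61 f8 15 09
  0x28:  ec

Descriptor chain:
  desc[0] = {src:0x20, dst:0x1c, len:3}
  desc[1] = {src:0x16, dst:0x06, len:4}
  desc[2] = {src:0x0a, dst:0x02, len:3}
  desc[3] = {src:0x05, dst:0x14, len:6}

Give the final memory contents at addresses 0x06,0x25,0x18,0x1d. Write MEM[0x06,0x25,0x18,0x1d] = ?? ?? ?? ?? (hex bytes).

#0 dst[0x1c+3] := {0xa1,0xc6,0x62}
#1 dst[0x06+4] := {0x3e,0xc2,0x17,0x92}
#2 dst[0x02+3] := {0xed,0x82,0x74}
#3 dst[0x14+6] := {0x4a,0x3e,0xc2,0x17,0x92,0xed}
query mem[0x06]=0x3e, mem[0x25]=0xf8, mem[0x18]=0x92, mem[0x1d]=0xc6

MEM[0x06,0x25,0x18,0x1d] = 3e f8 92 c6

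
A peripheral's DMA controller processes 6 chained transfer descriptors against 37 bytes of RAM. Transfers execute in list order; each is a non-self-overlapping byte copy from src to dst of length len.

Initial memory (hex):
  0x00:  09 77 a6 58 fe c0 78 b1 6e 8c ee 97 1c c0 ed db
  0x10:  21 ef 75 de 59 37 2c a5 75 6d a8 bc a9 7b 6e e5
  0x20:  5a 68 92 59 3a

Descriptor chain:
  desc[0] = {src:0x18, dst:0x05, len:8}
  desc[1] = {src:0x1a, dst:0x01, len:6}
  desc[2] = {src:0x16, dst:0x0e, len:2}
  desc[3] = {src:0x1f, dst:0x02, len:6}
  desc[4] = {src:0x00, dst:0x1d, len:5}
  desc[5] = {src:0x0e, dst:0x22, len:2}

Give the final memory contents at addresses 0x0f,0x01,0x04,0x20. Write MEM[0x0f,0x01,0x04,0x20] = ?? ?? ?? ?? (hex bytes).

#0 dst[0x05+8] := {0x75,0x6d,0xa8,0xbc,0xa9,0x7b,0x6e,0xe5}
#1 dst[0x01+6] := {0xa8,0xbc,0xa9,0x7b,0x6e,0xe5}
#2 dst[0x0e+2] := {0x2c,0xa5}
#3 dst[0x02+6] := {0xe5,0x5a,0x68,0x92,0x59,0x3a}
#4 dst[0x1d+5] := {0x09,0xa8,0xe5,0x5a,0x68}
#5 dst[0x22+2] := {0x2c,0xa5}
query mem[0x0f]=0xa5, mem[0x01]=0xa8, mem[0x04]=0x68, mem[0x20]=0x5a

MEM[0x0f,0x01,0x04,0x20] = a5 a8 68 5a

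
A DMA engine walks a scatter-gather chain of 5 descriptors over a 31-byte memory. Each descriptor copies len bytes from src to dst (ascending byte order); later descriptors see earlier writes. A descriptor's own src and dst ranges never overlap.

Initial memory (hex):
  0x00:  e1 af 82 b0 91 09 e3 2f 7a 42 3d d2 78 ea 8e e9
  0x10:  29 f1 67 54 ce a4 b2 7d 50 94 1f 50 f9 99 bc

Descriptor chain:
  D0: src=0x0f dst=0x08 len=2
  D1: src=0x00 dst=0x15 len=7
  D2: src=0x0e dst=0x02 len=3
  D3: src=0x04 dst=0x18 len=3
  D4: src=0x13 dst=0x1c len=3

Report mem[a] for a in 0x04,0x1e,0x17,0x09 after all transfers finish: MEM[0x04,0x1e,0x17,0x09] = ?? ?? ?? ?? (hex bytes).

MEM[0x04,0x1e,0x17,0x09] = 29 e1 82 29

  after D0: wrote 2B at 0x08 = e929
  after D1: wrote 7B at 0x15 = e1af82b09109e3
  after D2: wrote 3B at 0x02 = 8ee929
  after D3: wrote 3B at 0x18 = 2909e3
  after D4: wrote 3B at 0x1c = 54cee1
query mem[0x04]=0x29, mem[0x1e]=0xe1, mem[0x17]=0x82, mem[0x09]=0x29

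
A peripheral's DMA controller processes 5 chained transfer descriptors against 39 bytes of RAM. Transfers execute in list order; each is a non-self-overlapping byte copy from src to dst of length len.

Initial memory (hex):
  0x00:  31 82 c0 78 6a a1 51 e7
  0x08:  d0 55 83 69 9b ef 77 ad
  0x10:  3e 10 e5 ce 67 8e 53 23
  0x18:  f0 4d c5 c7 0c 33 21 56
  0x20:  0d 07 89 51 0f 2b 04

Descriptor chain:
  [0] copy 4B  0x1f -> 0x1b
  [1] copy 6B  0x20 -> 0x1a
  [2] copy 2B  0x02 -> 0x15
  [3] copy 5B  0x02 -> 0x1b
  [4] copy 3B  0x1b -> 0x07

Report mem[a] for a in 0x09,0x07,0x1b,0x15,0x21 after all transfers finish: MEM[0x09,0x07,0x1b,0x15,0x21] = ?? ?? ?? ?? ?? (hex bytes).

  after D0: wrote 4B at 0x1b = 560d0789
  after D1: wrote 6B at 0x1a = 0d0789510f2b
  after D2: wrote 2B at 0x15 = c078
  after D3: wrote 5B at 0x1b = c0786aa151
  after D4: wrote 3B at 0x07 = c0786a
query mem[0x09]=0x6a, mem[0x07]=0xc0, mem[0x1b]=0xc0, mem[0x15]=0xc0, mem[0x21]=0x07

MEM[0x09,0x07,0x1b,0x15,0x21] = 6a c0 c0 c0 07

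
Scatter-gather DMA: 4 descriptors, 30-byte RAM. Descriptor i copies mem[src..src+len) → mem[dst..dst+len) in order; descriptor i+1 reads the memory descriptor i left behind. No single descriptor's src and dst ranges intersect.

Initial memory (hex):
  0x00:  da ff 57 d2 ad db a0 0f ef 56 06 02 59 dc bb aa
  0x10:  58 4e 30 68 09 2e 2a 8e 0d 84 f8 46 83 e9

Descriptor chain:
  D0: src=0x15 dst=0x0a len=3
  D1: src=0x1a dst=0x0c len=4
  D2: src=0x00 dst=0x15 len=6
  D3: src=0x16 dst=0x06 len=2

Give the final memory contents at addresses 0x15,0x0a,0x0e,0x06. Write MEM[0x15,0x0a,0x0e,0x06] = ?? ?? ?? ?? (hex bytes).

MEM[0x15,0x0a,0x0e,0x06] = da 2e 83 ff

D0: mem[0x0a..0x0c] <- [2e 2a 8e]
D1: mem[0x0c..0x0f] <- [f8 46 83 e9]
D2: mem[0x15..0x1a] <- [da ff 57 d2 ad db]
D3: mem[0x06..0x07] <- [ff 57]
query mem[0x15]=0xda, mem[0x0a]=0x2e, mem[0x0e]=0x83, mem[0x06]=0xff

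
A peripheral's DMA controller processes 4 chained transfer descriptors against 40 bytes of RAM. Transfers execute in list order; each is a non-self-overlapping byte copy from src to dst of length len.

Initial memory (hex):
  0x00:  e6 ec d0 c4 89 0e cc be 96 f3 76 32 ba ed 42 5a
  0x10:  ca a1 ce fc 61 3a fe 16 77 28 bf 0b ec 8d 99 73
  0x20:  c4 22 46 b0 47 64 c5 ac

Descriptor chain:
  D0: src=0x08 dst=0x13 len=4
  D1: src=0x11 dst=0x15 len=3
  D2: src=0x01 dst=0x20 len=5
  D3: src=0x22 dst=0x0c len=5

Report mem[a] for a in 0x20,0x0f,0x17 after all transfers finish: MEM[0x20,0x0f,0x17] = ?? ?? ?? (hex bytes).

[0] 0x08->0x13 len=4 : 96 f3 76 32
[1] 0x11->0x15 len=3 : a1 ce 96
[2] 0x01->0x20 len=5 : ec d0 c4 89 0e
[3] 0x22->0x0c len=5 : c4 89 0e 64 c5
query mem[0x20]=0xec, mem[0x0f]=0x64, mem[0x17]=0x96

MEM[0x20,0x0f,0x17] = ec 64 96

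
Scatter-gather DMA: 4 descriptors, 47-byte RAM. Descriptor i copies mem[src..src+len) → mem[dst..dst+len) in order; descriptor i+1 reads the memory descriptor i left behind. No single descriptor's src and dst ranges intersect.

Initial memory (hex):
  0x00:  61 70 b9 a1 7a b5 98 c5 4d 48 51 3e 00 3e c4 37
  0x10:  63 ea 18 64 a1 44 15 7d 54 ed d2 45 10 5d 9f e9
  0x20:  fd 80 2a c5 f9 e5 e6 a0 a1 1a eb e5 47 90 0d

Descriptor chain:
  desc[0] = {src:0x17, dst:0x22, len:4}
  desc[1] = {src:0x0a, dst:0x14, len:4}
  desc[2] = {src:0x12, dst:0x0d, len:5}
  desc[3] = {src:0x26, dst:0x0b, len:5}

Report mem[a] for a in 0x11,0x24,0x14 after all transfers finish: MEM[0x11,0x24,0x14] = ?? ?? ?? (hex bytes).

MEM[0x11,0x24,0x14] = 00 ed 51

#0 dst[0x22+4] := {0x7d,0x54,0xed,0xd2}
#1 dst[0x14+4] := {0x51,0x3e,0x00,0x3e}
#2 dst[0x0d+5] := {0x18,0x64,0x51,0x3e,0x00}
#3 dst[0x0b+5] := {0xe6,0xa0,0xa1,0x1a,0xeb}
query mem[0x11]=0x00, mem[0x24]=0xed, mem[0x14]=0x51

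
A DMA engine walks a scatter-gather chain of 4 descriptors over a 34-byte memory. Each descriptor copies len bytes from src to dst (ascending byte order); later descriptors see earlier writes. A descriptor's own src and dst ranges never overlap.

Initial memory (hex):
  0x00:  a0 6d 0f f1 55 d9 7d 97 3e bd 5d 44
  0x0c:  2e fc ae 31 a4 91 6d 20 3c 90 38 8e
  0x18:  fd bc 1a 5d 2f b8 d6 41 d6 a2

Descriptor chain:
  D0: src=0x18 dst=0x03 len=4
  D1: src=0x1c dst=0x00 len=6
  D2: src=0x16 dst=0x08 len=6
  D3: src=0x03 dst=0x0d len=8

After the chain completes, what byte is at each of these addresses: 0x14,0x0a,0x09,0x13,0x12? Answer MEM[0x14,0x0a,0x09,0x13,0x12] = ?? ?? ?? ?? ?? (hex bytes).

MEM[0x14,0x0a,0x09,0x13,0x12] = fd fd 8e 8e 38

#0 dst[0x03+4] := {0xfd,0xbc,0x1a,0x5d}
#1 dst[0x00+6] := {0x2f,0xb8,0xd6,0x41,0xd6,0xa2}
#2 dst[0x08+6] := {0x38,0x8e,0xfd,0xbc,0x1a,0x5d}
#3 dst[0x0d+8] := {0x41,0xd6,0xa2,0x5d,0x97,0x38,0x8e,0xfd}
query mem[0x14]=0xfd, mem[0x0a]=0xfd, mem[0x09]=0x8e, mem[0x13]=0x8e, mem[0x12]=0x38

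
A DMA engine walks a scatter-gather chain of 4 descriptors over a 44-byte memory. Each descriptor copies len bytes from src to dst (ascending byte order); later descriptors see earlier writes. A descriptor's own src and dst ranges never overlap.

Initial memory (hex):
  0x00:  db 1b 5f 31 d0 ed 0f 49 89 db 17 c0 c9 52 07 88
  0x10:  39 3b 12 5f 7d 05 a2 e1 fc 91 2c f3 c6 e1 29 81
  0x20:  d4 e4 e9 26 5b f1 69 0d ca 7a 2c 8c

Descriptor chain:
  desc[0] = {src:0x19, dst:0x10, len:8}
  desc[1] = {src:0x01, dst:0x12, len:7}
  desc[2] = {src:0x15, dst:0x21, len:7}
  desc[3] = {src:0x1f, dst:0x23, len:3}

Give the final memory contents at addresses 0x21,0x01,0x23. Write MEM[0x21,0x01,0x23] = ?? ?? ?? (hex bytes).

  after D0: wrote 8B at 0x10 = 912cf3c6e12981d4
  after D1: wrote 7B at 0x12 = 1b5f31d0ed0f49
  after D2: wrote 7B at 0x21 = d0ed0f49912cf3
  after D3: wrote 3B at 0x23 = 81d4d0
query mem[0x21]=0xd0, mem[0x01]=0x1b, mem[0x23]=0x81

MEM[0x21,0x01,0x23] = d0 1b 81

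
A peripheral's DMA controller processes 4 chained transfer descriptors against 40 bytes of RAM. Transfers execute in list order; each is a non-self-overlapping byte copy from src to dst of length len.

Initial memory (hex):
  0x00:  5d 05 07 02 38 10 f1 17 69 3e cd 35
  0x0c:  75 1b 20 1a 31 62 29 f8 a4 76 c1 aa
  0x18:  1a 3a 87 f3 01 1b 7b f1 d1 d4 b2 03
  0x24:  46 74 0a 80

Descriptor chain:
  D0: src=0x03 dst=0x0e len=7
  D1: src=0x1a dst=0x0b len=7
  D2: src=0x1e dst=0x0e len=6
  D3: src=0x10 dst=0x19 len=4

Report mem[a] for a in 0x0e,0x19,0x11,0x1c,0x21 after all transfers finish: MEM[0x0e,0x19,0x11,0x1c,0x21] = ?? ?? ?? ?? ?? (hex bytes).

D0: mem[0x0e..0x14] <- [02 38 10 f1 17 69 3e]
D1: mem[0x0b..0x11] <- [87 f3 01 1b 7b f1 d1]
D2: mem[0x0e..0x13] <- [7b f1 d1 d4 b2 03]
D3: mem[0x19..0x1c] <- [d1 d4 b2 03]
query mem[0x0e]=0x7b, mem[0x19]=0xd1, mem[0x11]=0xd4, mem[0x1c]=0x03, mem[0x21]=0xd4

MEM[0x0e,0x19,0x11,0x1c,0x21] = 7b d1 d4 03 d4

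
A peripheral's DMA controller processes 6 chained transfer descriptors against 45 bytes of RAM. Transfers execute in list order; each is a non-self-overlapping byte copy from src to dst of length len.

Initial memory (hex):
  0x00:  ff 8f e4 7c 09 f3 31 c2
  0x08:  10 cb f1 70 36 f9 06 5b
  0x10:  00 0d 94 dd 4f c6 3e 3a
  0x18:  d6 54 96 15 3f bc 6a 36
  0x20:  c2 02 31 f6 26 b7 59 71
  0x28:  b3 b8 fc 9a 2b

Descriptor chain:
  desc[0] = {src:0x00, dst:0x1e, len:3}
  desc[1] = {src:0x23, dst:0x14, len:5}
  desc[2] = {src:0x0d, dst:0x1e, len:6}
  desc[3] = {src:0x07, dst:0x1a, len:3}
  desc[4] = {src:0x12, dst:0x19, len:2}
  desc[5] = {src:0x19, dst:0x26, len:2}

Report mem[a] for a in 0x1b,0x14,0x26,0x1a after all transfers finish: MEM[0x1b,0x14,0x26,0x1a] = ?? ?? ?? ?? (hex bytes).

#0 dst[0x1e+3] := {0xff,0x8f,0xe4}
#1 dst[0x14+5] := {0xf6,0x26,0xb7,0x59,0x71}
#2 dst[0x1e+6] := {0xf9,0x06,0x5b,0x00,0x0d,0x94}
#3 dst[0x1a+3] := {0xc2,0x10,0xcb}
#4 dst[0x19+2] := {0x94,0xdd}
#5 dst[0x26+2] := {0x94,0xdd}
query mem[0x1b]=0x10, mem[0x14]=0xf6, mem[0x26]=0x94, mem[0x1a]=0xdd

MEM[0x1b,0x14,0x26,0x1a] = 10 f6 94 dd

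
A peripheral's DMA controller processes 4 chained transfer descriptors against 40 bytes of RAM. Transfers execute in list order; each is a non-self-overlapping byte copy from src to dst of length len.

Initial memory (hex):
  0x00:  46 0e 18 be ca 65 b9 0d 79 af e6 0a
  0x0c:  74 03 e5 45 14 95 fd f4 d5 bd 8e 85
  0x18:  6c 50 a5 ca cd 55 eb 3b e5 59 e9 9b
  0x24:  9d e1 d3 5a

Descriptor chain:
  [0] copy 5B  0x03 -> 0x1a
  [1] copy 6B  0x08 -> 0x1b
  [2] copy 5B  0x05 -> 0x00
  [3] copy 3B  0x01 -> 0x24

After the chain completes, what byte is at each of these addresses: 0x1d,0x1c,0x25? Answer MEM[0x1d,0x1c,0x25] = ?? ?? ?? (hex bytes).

MEM[0x1d,0x1c,0x25] = e6 af 0d

D0: mem[0x1a..0x1e] <- [be ca 65 b9 0d]
D1: mem[0x1b..0x20] <- [79 af e6 0a 74 03]
D2: mem[0x00..0x04] <- [65 b9 0d 79 af]
D3: mem[0x24..0x26] <- [b9 0d 79]
query mem[0x1d]=0xe6, mem[0x1c]=0xaf, mem[0x25]=0x0d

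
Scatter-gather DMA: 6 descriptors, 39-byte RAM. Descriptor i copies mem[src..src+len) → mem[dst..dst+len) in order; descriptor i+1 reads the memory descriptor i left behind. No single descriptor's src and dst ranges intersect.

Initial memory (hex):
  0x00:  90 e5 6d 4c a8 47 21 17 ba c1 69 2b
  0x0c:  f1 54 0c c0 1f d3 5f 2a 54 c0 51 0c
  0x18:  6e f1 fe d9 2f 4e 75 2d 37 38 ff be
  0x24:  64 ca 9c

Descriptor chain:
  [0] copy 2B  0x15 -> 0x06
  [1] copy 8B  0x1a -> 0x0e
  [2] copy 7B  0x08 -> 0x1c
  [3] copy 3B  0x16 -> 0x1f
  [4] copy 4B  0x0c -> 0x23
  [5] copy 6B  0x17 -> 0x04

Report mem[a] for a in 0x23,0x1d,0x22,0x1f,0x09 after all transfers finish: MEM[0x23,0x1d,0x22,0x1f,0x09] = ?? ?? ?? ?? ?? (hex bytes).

MEM[0x23,0x1d,0x22,0x1f,0x09] = f1 c1 fe 51 ba

#0 dst[0x06+2] := {0xc0,0x51}
#1 dst[0x0e+8] := {0xfe,0xd9,0x2f,0x4e,0x75,0x2d,0x37,0x38}
#2 dst[0x1c+7] := {0xba,0xc1,0x69,0x2b,0xf1,0x54,0xfe}
#3 dst[0x1f+3] := {0x51,0x0c,0x6e}
#4 dst[0x23+4] := {0xf1,0x54,0xfe,0xd9}
#5 dst[0x04+6] := {0x0c,0x6e,0xf1,0xfe,0xd9,0xba}
query mem[0x23]=0xf1, mem[0x1d]=0xc1, mem[0x22]=0xfe, mem[0x1f]=0x51, mem[0x09]=0xba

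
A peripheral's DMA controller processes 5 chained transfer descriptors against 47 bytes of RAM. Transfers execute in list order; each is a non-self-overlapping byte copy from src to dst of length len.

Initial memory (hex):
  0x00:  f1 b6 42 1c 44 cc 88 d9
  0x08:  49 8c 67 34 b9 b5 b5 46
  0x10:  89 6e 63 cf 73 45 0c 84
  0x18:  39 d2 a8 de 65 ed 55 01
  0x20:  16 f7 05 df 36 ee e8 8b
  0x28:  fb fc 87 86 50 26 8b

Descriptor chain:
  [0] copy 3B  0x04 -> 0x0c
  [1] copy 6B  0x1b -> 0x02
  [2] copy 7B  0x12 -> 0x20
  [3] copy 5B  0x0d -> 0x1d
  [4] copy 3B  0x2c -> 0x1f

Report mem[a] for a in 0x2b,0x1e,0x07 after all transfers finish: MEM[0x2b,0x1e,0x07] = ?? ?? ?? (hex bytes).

MEM[0x2b,0x1e,0x07] = 86 88 16

[0] 0x04->0x0c len=3 : 44 cc 88
[1] 0x1b->0x02 len=6 : de 65 ed 55 01 16
[2] 0x12->0x20 len=7 : 63 cf 73 45 0c 84 39
[3] 0x0d->0x1d len=5 : cc 88 46 89 6e
[4] 0x2c->0x1f len=3 : 50 26 8b
query mem[0x2b]=0x86, mem[0x1e]=0x88, mem[0x07]=0x16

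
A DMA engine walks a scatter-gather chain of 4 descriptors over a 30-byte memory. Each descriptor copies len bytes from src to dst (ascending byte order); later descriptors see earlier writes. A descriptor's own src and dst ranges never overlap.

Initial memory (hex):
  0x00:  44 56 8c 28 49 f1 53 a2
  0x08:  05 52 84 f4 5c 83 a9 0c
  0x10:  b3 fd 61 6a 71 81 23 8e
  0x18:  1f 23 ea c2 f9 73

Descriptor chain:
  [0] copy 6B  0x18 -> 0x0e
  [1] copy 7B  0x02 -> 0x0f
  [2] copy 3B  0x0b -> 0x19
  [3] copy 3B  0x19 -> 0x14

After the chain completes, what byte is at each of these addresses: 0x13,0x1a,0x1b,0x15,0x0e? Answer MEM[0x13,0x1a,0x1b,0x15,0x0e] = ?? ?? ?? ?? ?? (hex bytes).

[0] 0x18->0x0e len=6 : 1f 23 ea c2 f9 73
[1] 0x02->0x0f len=7 : 8c 28 49 f1 53 a2 05
[2] 0x0b->0x19 len=3 : f4 5c 83
[3] 0x19->0x14 len=3 : f4 5c 83
query mem[0x13]=0x53, mem[0x1a]=0x5c, mem[0x1b]=0x83, mem[0x15]=0x5c, mem[0x0e]=0x1f

MEM[0x13,0x1a,0x1b,0x15,0x0e] = 53 5c 83 5c 1f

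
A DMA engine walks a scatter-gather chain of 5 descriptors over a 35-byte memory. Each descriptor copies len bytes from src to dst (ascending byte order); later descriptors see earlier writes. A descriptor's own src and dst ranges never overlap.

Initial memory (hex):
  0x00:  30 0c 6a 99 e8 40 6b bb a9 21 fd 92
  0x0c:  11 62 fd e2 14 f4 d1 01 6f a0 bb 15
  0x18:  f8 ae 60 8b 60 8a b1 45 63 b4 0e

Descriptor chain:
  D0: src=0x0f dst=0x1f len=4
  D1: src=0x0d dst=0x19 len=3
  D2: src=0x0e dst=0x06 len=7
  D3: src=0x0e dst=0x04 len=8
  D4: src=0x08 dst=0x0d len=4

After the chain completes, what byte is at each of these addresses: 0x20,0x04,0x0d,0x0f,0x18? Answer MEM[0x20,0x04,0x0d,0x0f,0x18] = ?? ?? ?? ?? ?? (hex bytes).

MEM[0x20,0x04,0x0d,0x0f,0x18] = 14 fd d1 6f f8

D0: mem[0x1f..0x22] <- [e2 14 f4 d1]
D1: mem[0x19..0x1b] <- [62 fd e2]
D2: mem[0x06..0x0c] <- [fd e2 14 f4 d1 01 6f]
D3: mem[0x04..0x0b] <- [fd e2 14 f4 d1 01 6f a0]
D4: mem[0x0d..0x10] <- [d1 01 6f a0]
query mem[0x20]=0x14, mem[0x04]=0xfd, mem[0x0d]=0xd1, mem[0x0f]=0x6f, mem[0x18]=0xf8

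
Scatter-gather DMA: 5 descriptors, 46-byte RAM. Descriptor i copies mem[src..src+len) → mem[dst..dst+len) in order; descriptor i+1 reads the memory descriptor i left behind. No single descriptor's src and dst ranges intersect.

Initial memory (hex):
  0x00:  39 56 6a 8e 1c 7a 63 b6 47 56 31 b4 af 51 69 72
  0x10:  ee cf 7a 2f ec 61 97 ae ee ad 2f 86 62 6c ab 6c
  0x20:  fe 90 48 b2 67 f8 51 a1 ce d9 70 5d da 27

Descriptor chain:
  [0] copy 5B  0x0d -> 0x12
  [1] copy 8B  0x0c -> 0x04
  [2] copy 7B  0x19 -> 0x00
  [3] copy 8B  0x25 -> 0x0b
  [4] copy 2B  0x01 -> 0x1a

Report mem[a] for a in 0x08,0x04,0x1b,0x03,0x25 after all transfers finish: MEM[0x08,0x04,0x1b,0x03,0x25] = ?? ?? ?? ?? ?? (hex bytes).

MEM[0x08,0x04,0x1b,0x03,0x25] = ee 6c 86 62 f8

  after D0: wrote 5B at 0x12 = 516972eecf
  after D1: wrote 8B at 0x04 = af516972eecf5169
  after D2: wrote 7B at 0x00 = ad2f86626cab6c
  after D3: wrote 8B at 0x0b = f851a1ced9705dda
  after D4: wrote 2B at 0x1a = 2f86
query mem[0x08]=0xee, mem[0x04]=0x6c, mem[0x1b]=0x86, mem[0x03]=0x62, mem[0x25]=0xf8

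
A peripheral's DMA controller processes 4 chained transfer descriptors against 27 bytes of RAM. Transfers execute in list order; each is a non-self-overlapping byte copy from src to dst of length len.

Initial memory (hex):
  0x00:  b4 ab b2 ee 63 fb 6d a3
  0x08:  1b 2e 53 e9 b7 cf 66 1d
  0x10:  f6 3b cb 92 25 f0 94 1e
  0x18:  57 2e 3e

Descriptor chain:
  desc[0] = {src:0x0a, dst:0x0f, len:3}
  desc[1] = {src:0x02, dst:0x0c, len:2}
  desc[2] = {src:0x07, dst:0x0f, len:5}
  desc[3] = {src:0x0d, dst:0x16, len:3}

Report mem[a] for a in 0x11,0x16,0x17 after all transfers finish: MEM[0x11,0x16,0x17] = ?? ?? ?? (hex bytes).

MEM[0x11,0x16,0x17] = 2e ee 66

#0 dst[0x0f+3] := {0x53,0xe9,0xb7}
#1 dst[0x0c+2] := {0xb2,0xee}
#2 dst[0x0f+5] := {0xa3,0x1b,0x2e,0x53,0xe9}
#3 dst[0x16+3] := {0xee,0x66,0xa3}
query mem[0x11]=0x2e, mem[0x16]=0xee, mem[0x17]=0x66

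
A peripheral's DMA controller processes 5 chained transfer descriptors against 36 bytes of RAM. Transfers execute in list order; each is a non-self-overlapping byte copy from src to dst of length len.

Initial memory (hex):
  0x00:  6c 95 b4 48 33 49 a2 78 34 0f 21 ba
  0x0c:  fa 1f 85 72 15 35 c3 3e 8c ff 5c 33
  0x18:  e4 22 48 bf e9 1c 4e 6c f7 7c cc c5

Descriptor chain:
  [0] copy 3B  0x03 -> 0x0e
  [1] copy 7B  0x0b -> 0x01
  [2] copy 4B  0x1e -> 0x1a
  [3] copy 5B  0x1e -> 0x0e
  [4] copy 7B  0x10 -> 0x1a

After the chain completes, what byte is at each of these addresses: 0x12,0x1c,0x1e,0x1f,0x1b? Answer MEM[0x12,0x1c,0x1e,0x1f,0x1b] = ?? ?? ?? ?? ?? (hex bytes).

MEM[0x12,0x1c,0x1e,0x1f,0x1b] = cc cc 8c ff 7c

[0] 0x03->0x0e len=3 : 48 33 49
[1] 0x0b->0x01 len=7 : ba fa 1f 48 33 49 35
[2] 0x1e->0x1a len=4 : 4e 6c f7 7c
[3] 0x1e->0x0e len=5 : 4e 6c f7 7c cc
[4] 0x10->0x1a len=7 : f7 7c cc 3e 8c ff 5c
query mem[0x12]=0xcc, mem[0x1c]=0xcc, mem[0x1e]=0x8c, mem[0x1f]=0xff, mem[0x1b]=0x7c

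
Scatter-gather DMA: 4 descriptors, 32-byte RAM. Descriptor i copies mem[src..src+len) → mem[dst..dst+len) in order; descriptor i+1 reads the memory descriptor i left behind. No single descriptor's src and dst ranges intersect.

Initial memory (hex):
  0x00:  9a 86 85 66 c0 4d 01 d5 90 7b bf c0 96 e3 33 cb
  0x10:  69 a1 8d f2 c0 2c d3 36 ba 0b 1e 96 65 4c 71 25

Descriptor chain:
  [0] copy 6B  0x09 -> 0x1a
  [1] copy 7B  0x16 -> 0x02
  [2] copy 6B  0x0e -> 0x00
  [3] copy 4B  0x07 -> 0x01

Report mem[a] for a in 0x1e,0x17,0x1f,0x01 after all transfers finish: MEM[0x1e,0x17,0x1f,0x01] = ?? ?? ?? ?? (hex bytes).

D0: mem[0x1a..0x1f] <- [7b bf c0 96 e3 33]
D1: mem[0x02..0x08] <- [d3 36 ba 0b 7b bf c0]
D2: mem[0x00..0x05] <- [33 cb 69 a1 8d f2]
D3: mem[0x01..0x04] <- [bf c0 7b bf]
query mem[0x1e]=0xe3, mem[0x17]=0x36, mem[0x1f]=0x33, mem[0x01]=0xbf

MEM[0x1e,0x17,0x1f,0x01] = e3 36 33 bf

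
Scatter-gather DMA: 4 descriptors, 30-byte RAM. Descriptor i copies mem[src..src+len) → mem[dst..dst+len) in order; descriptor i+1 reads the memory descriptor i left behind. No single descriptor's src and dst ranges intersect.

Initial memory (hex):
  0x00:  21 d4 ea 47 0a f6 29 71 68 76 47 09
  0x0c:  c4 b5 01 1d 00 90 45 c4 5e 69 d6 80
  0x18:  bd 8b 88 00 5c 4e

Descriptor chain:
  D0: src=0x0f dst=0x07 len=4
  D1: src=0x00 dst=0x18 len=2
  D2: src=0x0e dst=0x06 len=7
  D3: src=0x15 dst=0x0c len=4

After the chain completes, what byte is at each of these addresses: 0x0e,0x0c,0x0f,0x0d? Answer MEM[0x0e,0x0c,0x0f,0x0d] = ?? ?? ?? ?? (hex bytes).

MEM[0x0e,0x0c,0x0f,0x0d] = 80 69 21 d6

[0] 0x0f->0x07 len=4 : 1d 00 90 45
[1] 0x00->0x18 len=2 : 21 d4
[2] 0x0e->0x06 len=7 : 01 1d 00 90 45 c4 5e
[3] 0x15->0x0c len=4 : 69 d6 80 21
query mem[0x0e]=0x80, mem[0x0c]=0x69, mem[0x0f]=0x21, mem[0x0d]=0xd6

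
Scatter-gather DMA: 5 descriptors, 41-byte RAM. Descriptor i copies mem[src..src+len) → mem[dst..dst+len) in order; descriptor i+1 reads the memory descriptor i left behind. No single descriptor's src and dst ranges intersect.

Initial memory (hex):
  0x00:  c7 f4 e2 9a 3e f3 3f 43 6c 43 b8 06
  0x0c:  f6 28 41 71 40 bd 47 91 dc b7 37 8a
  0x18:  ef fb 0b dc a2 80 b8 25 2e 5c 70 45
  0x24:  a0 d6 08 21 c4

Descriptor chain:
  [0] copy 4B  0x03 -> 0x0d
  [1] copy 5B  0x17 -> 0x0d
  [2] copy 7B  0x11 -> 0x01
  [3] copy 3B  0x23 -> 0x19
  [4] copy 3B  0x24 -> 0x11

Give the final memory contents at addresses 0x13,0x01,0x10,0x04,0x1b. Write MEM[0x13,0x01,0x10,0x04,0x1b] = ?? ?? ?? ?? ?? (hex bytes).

MEM[0x13,0x01,0x10,0x04,0x1b] = 08 dc 0b dc d6

D0: mem[0x0d..0x10] <- [9a 3e f3 3f]
D1: mem[0x0d..0x11] <- [8a ef fb 0b dc]
D2: mem[0x01..0x07] <- [dc 47 91 dc b7 37 8a]
D3: mem[0x19..0x1b] <- [45 a0 d6]
D4: mem[0x11..0x13] <- [a0 d6 08]
query mem[0x13]=0x08, mem[0x01]=0xdc, mem[0x10]=0x0b, mem[0x04]=0xdc, mem[0x1b]=0xd6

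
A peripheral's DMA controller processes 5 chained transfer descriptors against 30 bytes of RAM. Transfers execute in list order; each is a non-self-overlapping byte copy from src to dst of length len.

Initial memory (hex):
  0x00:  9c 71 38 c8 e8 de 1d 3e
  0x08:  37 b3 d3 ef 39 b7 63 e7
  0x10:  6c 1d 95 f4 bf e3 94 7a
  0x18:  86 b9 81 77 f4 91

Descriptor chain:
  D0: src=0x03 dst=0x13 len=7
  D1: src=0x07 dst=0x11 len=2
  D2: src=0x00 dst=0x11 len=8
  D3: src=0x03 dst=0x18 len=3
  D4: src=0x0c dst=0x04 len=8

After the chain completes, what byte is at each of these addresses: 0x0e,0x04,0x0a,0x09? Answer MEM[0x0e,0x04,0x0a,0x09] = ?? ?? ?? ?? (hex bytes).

[0] 0x03->0x13 len=7 : c8 e8 de 1d 3e 37 b3
[1] 0x07->0x11 len=2 : 3e 37
[2] 0x00->0x11 len=8 : 9c 71 38 c8 e8 de 1d 3e
[3] 0x03->0x18 len=3 : c8 e8 de
[4] 0x0c->0x04 len=8 : 39 b7 63 e7 6c 9c 71 38
query mem[0x0e]=0x63, mem[0x04]=0x39, mem[0x0a]=0x71, mem[0x09]=0x9c

MEM[0x0e,0x04,0x0a,0x09] = 63 39 71 9c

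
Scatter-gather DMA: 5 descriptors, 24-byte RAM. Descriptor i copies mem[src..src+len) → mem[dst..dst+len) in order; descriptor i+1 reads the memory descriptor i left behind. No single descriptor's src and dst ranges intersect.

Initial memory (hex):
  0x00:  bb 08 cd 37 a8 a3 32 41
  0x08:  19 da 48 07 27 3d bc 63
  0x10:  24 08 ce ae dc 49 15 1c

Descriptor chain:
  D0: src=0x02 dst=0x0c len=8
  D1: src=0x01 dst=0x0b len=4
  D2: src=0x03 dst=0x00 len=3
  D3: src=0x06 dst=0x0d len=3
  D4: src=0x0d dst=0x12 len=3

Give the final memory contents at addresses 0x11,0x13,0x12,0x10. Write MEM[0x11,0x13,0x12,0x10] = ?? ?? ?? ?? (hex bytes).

MEM[0x11,0x13,0x12,0x10] = 41 41 32 32

#0 dst[0x0c+8] := {0xcd,0x37,0xa8,0xa3,0x32,0x41,0x19,0xda}
#1 dst[0x0b+4] := {0x08,0xcd,0x37,0xa8}
#2 dst[0x00+3] := {0x37,0xa8,0xa3}
#3 dst[0x0d+3] := {0x32,0x41,0x19}
#4 dst[0x12+3] := {0x32,0x41,0x19}
query mem[0x11]=0x41, mem[0x13]=0x41, mem[0x12]=0x32, mem[0x10]=0x32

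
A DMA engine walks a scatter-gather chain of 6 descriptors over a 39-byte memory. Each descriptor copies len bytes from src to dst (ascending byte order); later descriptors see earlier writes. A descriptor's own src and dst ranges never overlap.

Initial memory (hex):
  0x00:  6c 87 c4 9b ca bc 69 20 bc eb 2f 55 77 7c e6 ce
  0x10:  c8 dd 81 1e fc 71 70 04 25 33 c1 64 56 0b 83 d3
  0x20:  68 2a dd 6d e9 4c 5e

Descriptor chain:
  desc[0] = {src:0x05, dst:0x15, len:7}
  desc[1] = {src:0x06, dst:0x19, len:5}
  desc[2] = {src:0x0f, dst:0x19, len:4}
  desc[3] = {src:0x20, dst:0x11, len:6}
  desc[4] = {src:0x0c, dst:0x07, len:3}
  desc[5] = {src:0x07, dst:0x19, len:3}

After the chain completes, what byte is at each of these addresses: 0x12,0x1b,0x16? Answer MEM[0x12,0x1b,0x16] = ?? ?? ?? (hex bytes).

  after D0: wrote 7B at 0x15 = bc6920bceb2f55
  after D1: wrote 5B at 0x19 = 6920bceb2f
  after D2: wrote 4B at 0x19 = cec8dd81
  after D3: wrote 6B at 0x11 = 682add6de94c
  after D4: wrote 3B at 0x07 = 777ce6
  after D5: wrote 3B at 0x19 = 777ce6
query mem[0x12]=0x2a, mem[0x1b]=0xe6, mem[0x16]=0x4c

MEM[0x12,0x1b,0x16] = 2a e6 4c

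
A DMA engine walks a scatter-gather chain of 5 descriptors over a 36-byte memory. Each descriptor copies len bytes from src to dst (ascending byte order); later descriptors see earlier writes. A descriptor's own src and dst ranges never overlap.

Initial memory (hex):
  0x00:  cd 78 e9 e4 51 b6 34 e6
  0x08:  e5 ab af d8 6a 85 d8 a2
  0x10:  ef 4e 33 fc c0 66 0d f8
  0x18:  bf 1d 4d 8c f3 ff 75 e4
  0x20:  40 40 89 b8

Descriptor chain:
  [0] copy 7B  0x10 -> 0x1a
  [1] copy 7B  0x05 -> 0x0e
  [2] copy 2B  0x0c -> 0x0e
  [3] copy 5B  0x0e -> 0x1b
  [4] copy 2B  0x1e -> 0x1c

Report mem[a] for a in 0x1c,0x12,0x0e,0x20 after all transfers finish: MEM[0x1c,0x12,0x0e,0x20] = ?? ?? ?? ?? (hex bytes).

#0 dst[0x1a+7] := {0xef,0x4e,0x33,0xfc,0xc0,0x66,0x0d}
#1 dst[0x0e+7] := {0xb6,0x34,0xe6,0xe5,0xab,0xaf,0xd8}
#2 dst[0x0e+2] := {0x6a,0x85}
#3 dst[0x1b+5] := {0x6a,0x85,0xe6,0xe5,0xab}
#4 dst[0x1c+2] := {0xe5,0xab}
query mem[0x1c]=0xe5, mem[0x12]=0xab, mem[0x0e]=0x6a, mem[0x20]=0x0d

MEM[0x1c,0x12,0x0e,0x20] = e5 ab 6a 0d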